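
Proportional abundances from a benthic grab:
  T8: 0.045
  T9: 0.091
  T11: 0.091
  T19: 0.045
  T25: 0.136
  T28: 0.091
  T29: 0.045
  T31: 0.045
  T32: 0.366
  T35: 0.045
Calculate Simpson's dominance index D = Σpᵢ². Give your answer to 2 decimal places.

D = 0.045² + 0.091² + 0.091² + 0.045² + 0.136² + 0.091² + 0.045² + 0.045² + 0.366² + 0.045² = 0.0020 + 0.0083 + 0.0083 + 0.0020 + 0.0185 + 0.0083 + 0.0020 + 0.0020 + 0.1340 + 0.0020 = 0.1874 (working shown to 4 dp, full precision carried).
To 2 decimal places, D = 0.19.

0.19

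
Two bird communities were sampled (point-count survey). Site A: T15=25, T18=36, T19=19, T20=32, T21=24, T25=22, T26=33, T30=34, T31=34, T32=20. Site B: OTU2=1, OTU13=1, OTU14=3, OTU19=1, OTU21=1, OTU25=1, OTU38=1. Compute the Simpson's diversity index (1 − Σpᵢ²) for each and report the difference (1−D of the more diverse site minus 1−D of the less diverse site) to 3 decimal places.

Site A: N=279, proportions 0.08961, 0.12903, 0.0681, 0.1147, 0.08602, 0.07885, 0.11828, 0.12186, 0.12186, 0.07168, giving 1−D = 0.89508 (working shown to 5 dp, full precision carried).
Site B: N=9, proportions 0.11111, 0.11111, 0.33333, 0.11111, 0.11111, 0.11111, 0.11111, giving 1−D = 0.81481.
Difference = |0.89508 − 0.81481| = 0.08027, i.e. 0.080 to 3 decimal places.

0.080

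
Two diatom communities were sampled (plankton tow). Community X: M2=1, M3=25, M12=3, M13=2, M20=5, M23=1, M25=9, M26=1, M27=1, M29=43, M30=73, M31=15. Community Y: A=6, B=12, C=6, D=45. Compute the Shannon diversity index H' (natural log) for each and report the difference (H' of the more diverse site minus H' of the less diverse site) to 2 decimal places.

0.67

Community X: N=179, proportions 0.0056, 0.1397, 0.0168, 0.0112, 0.0279, 0.0056, 0.0503, 0.0056, 0.0056, 0.2402, 0.4078, 0.0838, giving H' = 1.6760 (working shown to 4 dp, full precision carried).
Community Y: N=69, proportions 0.087, 0.1739, 0.087, 0.6522, giving H' = 1.0077.
Difference = |1.6760 − 1.0077| = 0.6683, i.e. 0.67 to 2 decimal places.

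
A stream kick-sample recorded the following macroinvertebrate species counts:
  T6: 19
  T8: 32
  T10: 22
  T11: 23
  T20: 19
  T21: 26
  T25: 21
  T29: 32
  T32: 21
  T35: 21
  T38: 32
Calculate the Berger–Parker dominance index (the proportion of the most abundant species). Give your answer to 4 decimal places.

Total N = 19+32+22+23+19+26+21+32+21+21+32 = 268, so the proportions are 0.070896, 0.119403, 0.08209, 0.085821, 0.070896, 0.097015, 0.078358, 0.119403, 0.078358, 0.078358, 0.119403 (working shown to 6 dp, full precision carried).
The largest proportion is 0.119403, i.e. d = 0.1194 to 4 decimal places.

0.1194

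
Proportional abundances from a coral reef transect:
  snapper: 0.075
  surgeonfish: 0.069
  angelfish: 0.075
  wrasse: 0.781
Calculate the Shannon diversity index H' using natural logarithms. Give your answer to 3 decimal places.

0.766

Each pᵢ ln pᵢ term (working shown to 5 dp, full precision carried): 0.075×(-2.59027)=-0.19427, 0.069×(-2.67365)=-0.18448, 0.075×(-2.59027)=-0.19427, 0.781×(-0.24718)=-0.19305.
Sum = -0.76607, so H' = 0.766.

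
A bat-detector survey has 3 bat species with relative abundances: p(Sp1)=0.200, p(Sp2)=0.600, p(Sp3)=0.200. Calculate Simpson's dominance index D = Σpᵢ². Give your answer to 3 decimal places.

D = 0.2² + 0.6² + 0.2² = 0.04000 + 0.36000 + 0.04000 = 0.44000 (working shown to 5 dp, full precision carried).
To 3 decimal places, D = 0.440.

0.440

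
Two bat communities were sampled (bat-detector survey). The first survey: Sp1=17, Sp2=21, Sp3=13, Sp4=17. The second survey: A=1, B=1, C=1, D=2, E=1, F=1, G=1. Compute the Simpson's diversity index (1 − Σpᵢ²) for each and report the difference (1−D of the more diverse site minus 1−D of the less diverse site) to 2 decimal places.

The first survey: N=68, proportions 0.25, 0.3088, 0.1912, 0.25, giving 1−D = 0.7431 (working shown to 4 dp, full precision carried).
The second survey: N=8, proportions 0.125, 0.125, 0.125, 0.25, 0.125, 0.125, 0.125, giving 1−D = 0.8438.
Difference = |0.7431 − 0.8438| = 0.1007, i.e. 0.10 to 2 decimal places.

0.10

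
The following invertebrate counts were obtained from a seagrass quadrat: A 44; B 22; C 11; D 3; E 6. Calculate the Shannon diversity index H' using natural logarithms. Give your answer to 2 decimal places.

Total N = 44+22+11+3+6 = 86, so the proportions are 0.5116, 0.2558, 0.1279, 0.0349, 0.0698 (working shown to 4 dp, full precision carried).
Each pᵢ ln pᵢ term: 0.5116×(-0.6702)=-0.3429, 0.2558×(-1.3633)=-0.3488, 0.1279×(-2.0565)=-0.2630, 0.0349×(-3.3557)=-0.1171, 0.0698×(-2.6626)=-0.1858.
Sum = -1.2575, so H' = 1.26.

1.26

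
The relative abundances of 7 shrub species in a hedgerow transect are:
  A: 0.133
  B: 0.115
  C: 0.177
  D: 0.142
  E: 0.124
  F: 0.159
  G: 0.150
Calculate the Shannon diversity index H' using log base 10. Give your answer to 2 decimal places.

0.84

Each pᵢ log₁₀ pᵢ term (working shown to 4 dp, full precision carried): 0.133×(-0.8761)=-0.1165, 0.115×(-0.9393)=-0.1080, 0.177×(-0.7520)=-0.1331, 0.142×(-0.8477)=-0.1204, 0.124×(-0.9066)=-0.1124, 0.159×(-0.7986)=-0.1270, 0.15×(-0.8239)=-0.1236.
Sum = -0.8410, so H' = 0.84.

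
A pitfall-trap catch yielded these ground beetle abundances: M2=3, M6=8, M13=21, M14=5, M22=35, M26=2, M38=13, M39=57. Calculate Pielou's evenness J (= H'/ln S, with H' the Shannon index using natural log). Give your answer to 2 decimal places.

0.78

Total N = 3+8+21+5+35+2+13+57 = 144, so the proportions are 0.0208, 0.0556, 0.1458, 0.0347, 0.2431, 0.0139, 0.0903, 0.3958 (working shown to 4 dp, full precision carried).
H' = −Σ pᵢ ln pᵢ = −((-0.0807) + (-0.1606) + (-0.2808) + (-0.1167) + (-0.3438) + (-0.0594) + (-0.2171) + (-0.3668)) = 1.6258.
With S = 8 species, ln S = 2.0794, so J = 1.6258/2.0794 = 0.7819, i.e. 0.78 to 2 decimal places.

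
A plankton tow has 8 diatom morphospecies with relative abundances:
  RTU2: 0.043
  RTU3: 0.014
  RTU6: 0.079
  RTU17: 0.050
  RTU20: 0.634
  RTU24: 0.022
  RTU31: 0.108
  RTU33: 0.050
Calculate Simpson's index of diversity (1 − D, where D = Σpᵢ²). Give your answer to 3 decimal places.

0.573

D = 0.043² + 0.014² + 0.079² + 0.05² + 0.634² + 0.022² + 0.108² + 0.05² = 0.00185 + 0.00020 + 0.00624 + 0.00250 + 0.40196 + 0.00048 + 0.01166 + 0.00250 = 0.42739 (working shown to 5 dp, full precision carried).
So 1 − D = 0.57261, i.e. 0.573 to 3 decimal places.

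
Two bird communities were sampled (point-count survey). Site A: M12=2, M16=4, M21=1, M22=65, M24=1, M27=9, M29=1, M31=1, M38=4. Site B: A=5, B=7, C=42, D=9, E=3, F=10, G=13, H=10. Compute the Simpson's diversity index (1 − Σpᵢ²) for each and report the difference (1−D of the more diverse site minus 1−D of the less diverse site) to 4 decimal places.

0.3268

Site A: N=88, proportions 0.022727, 0.045455, 0.011364, 0.738636, 0.011364, 0.102273, 0.011364, 0.011364, 0.045455, giving 1−D = 0.438791 (working shown to 6 dp, full precision carried).
Site B: N=99, proportions 0.050505, 0.070707, 0.424242, 0.090909, 0.030303, 0.10101, 0.131313, 0.10101, giving 1−D = 0.765636.
Difference = |0.438791 − 0.765636| = 0.326845, i.e. 0.3268 to 4 decimal places.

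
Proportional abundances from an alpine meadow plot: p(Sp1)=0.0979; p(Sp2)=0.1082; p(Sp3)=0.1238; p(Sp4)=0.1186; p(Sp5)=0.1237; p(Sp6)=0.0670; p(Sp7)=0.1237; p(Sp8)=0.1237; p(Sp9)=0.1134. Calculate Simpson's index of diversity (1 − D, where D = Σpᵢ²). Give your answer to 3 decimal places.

D = 0.0979² + 0.1082² + 0.1238² + 0.1186² + 0.1237² + 0.067² + 0.1237² + 0.1237² + 0.1134² = 0.00958 + 0.01171 + 0.01533 + 0.01407 + 0.01530 + 0.00449 + 0.01530 + 0.01530 + 0.01286 = 0.11394 (working shown to 5 dp, full precision carried).
So 1 − D = 0.88606, i.e. 0.886 to 3 decimal places.

0.886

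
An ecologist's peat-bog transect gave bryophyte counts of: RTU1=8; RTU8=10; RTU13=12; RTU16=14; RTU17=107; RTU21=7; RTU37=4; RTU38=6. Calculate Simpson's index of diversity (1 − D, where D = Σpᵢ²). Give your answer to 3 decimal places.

0.573

Total N = 8+10+12+14+107+7+4+6 = 168, so the proportions are 0.04762, 0.05952, 0.07143, 0.08333, 0.6369, 0.04167, 0.02381, 0.03571 (working shown to 5 dp, full precision carried).
D = 0.04762² + 0.05952² + 0.07143² + 0.08333² + 0.6369² + 0.04167² + 0.02381² + 0.03571² = 0.00227 + 0.00354 + 0.00510 + 0.00694 + 0.40565 + 0.00174 + 0.00057 + 0.00128 = 0.42708.
So 1 − D = 0.57292, i.e. 0.573 to 3 decimal places.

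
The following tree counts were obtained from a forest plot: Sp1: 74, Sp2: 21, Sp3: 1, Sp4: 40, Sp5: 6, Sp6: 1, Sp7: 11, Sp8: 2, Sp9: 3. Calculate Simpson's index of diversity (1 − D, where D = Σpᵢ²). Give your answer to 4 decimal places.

Total N = 74+21+1+40+6+1+11+2+3 = 159, so the proportions are 0.465409, 0.132075, 0.006289, 0.251572, 0.037736, 0.006289, 0.069182, 0.012579, 0.018868 (working shown to 6 dp, full precision carried).
D = 0.465409² + 0.132075² + 0.006289² + 0.251572² + 0.037736² + 0.006289² + 0.069182² + 0.012579² + 0.018868² = 0.216605 + 0.017444 + 0.000040 + 0.063289 + 0.001424 + 0.000040 + 0.004786 + 0.000158 + 0.000356 = 0.304141.
So 1 − D = 0.695859, i.e. 0.6959 to 4 decimal places.

0.6959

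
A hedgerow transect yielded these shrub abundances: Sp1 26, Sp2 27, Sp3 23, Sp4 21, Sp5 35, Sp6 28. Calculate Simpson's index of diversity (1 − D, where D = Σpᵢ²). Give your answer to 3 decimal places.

0.829

Total N = 26+27+23+21+35+28 = 160, so the proportions are 0.1625, 0.16875, 0.14375, 0.13125, 0.21875, 0.175 (working shown to 5 dp, full precision carried).
D = 0.1625² + 0.16875² + 0.14375² + 0.13125² + 0.21875² + 0.175² = 0.02641 + 0.02848 + 0.02066 + 0.01723 + 0.04785 + 0.03062 = 0.17125.
So 1 − D = 0.82875, i.e. 0.829 to 3 decimal places.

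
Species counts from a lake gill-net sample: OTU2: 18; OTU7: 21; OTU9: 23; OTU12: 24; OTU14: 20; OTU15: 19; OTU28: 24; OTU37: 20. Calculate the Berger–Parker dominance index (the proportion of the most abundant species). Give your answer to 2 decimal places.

0.14

Total N = 18+21+23+24+20+19+24+20 = 169, so the proportions are 0.1065, 0.1243, 0.1361, 0.142, 0.1183, 0.1124, 0.142, 0.1183 (working shown to 4 dp, full precision carried).
The largest proportion is 0.142, i.e. d = 0.14 to 2 decimal places.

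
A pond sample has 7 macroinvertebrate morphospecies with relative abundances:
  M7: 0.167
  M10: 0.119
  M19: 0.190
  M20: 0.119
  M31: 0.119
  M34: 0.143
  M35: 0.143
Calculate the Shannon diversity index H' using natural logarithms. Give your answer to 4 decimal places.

Each pᵢ ln pᵢ term (working shown to 6 dp, full precision carried): 0.167×(-1.789761)=-0.298890, 0.119×(-2.128632)=-0.253307, 0.19×(-1.660731)=-0.315539, 0.119×(-2.128632)=-0.253307, 0.119×(-2.128632)=-0.253307, 0.143×(-1.944911)=-0.278122, 0.143×(-1.944911)=-0.278122.
Sum = -1.930595, so H' = 1.9306.

1.9306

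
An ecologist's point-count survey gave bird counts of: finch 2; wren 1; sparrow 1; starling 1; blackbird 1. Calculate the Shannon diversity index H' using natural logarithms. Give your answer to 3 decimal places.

Total N = 2+1+1+1+1 = 6, so the proportions are 0.33333, 0.16667, 0.16667, 0.16667, 0.16667 (working shown to 5 dp, full precision carried).
Each pᵢ ln pᵢ term: 0.33333×(-1.09861)=-0.36620, 0.16667×(-1.79176)=-0.29863, 0.16667×(-1.79176)=-0.29863, 0.16667×(-1.79176)=-0.29863, 0.16667×(-1.79176)=-0.29863.
Sum = -1.56071, so H' = 1.561.

1.561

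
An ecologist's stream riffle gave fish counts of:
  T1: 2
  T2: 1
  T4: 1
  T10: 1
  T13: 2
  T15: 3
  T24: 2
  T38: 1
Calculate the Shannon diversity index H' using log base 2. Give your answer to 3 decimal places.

2.873

Total N = 2+1+1+1+2+3+2+1 = 13, so the proportions are 0.15385, 0.07692, 0.07692, 0.07692, 0.15385, 0.23077, 0.15385, 0.07692 (working shown to 5 dp, full precision carried).
Each pᵢ log₂ pᵢ term: 0.15385×(-2.70044)=-0.41545, 0.07692×(-3.70044)=-0.28465, 0.07692×(-3.70044)=-0.28465, 0.07692×(-3.70044)=-0.28465, 0.15385×(-2.70044)=-0.41545, 0.23077×(-2.11548)=-0.48819, 0.15385×(-2.70044)=-0.41545, 0.07692×(-3.70044)=-0.28465.
Sum = -2.87314, so H' = 2.873.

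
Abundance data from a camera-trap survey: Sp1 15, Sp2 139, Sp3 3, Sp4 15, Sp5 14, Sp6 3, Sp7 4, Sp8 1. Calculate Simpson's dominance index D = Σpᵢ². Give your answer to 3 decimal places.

0.531

Total N = 15+139+3+15+14+3+4+1 = 194, so the proportions are 0.07732, 0.71649, 0.01546, 0.07732, 0.07216, 0.01546, 0.02062, 0.00515 (working shown to 5 dp, full precision carried).
D = 0.07732² + 0.71649² + 0.01546² + 0.07732² + 0.07216² + 0.01546² + 0.02062² + 0.00515² = 0.00598 + 0.51336 + 0.00024 + 0.00598 + 0.00521 + 0.00024 + 0.00043 + 0.00003 = 0.53146.
To 3 decimal places, D = 0.531.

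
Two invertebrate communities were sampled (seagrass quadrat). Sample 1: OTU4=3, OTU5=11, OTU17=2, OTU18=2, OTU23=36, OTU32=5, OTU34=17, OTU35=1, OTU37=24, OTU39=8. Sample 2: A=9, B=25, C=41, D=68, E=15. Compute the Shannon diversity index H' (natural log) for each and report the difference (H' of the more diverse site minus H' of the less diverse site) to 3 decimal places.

0.451

Sample 1: N=109, proportions 0.02752, 0.10092, 0.01835, 0.01835, 0.33028, 0.04587, 0.15596, 0.00917, 0.22018, 0.07339, giving H' = 1.84206 (working shown to 5 dp, full precision carried).
Sample 2: N=158, proportions 0.05696, 0.15823, 0.25949, 0.43038, 0.09494, giving H' = 1.39139.
Difference = |1.84206 − 1.39139| = 0.45067, i.e. 0.451 to 3 decimal places.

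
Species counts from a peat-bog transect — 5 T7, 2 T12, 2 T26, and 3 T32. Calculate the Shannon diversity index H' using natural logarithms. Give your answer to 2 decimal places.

1.31

Total N = 5+2+2+3 = 12, so the proportions are 0.4167, 0.1667, 0.1667, 0.25 (working shown to 4 dp, full precision carried).
Each pᵢ ln pᵢ term: 0.4167×(-0.8755)=-0.3648, 0.1667×(-1.7918)=-0.2986, 0.1667×(-1.7918)=-0.2986, 0.25×(-1.3863)=-0.3466.
Sum = -1.3086, so H' = 1.31.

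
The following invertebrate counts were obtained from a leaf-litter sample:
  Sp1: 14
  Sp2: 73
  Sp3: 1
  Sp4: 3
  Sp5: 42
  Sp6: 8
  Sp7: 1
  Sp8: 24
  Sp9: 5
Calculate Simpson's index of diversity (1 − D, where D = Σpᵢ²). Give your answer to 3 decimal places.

Total N = 14+73+1+3+42+8+1+24+5 = 171, so the proportions are 0.08187, 0.4269, 0.00585, 0.01754, 0.24561, 0.04678, 0.00585, 0.14035, 0.02924 (working shown to 5 dp, full precision carried).
D = 0.08187² + 0.4269² + 0.00585² + 0.01754² + 0.24561² + 0.04678² + 0.00585² + 0.14035² + 0.02924² = 0.00670 + 0.18224 + 0.00003 + 0.00031 + 0.06033 + 0.00219 + 0.00003 + 0.01970 + 0.00085 = 0.27239.
So 1 − D = 0.72761, i.e. 0.728 to 3 decimal places.

0.728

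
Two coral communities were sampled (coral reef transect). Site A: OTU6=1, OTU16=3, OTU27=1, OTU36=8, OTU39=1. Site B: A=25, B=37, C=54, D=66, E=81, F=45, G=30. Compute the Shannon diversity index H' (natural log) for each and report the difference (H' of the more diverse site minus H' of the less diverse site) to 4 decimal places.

0.6571

Site A: N=14, proportions 0.0714286, 0.2142857, 0.0714286, 0.5714286, 0.0714286, giving H' = 1.2153881 (working shown to 7 dp, full precision carried).
Site B: N=338, proportions 0.0739645, 0.1094675, 0.1597633, 0.1952663, 0.239645, 0.1331361, 0.0887574, giving H' = 1.8725006.
Difference = |1.2153881 − 1.8725006| = 0.6571125, i.e. 0.6571 to 4 decimal places.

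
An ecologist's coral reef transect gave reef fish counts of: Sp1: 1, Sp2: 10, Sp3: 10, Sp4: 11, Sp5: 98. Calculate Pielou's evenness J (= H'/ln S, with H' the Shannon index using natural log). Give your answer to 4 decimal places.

Total N = 1+10+10+11+98 = 130, so the proportions are 0.007692, 0.076923, 0.076923, 0.084615, 0.753846 (working shown to 6 dp, full precision carried).
H' = −Σ pᵢ ln pᵢ = −((-0.037443) + (-0.197304) + (-0.197304) + (-0.208969) + (-0.213012)) = 0.854032.
With S = 5 species, ln S = 1.609438, so J = 0.854032/1.609438 = 0.530640, i.e. 0.5306 to 4 decimal places.

0.5306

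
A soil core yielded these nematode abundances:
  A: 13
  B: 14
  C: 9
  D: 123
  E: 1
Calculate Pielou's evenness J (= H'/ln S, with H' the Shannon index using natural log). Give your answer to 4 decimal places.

0.5051

Total N = 13+14+9+123+1 = 160, so the proportions are 0.08125, 0.0875, 0.05625, 0.76875, 0.00625 (working shown to 6 dp, full precision carried).
H' = −Σ pᵢ ln pᵢ = −((-0.203956) + (-0.213160) + (-0.161885) + (-0.202173) + (-0.031720)) = 0.812894.
With S = 5 species, ln S = 1.609438, so J = 0.812894/1.609438 = 0.505079, i.e. 0.5051 to 4 decimal places.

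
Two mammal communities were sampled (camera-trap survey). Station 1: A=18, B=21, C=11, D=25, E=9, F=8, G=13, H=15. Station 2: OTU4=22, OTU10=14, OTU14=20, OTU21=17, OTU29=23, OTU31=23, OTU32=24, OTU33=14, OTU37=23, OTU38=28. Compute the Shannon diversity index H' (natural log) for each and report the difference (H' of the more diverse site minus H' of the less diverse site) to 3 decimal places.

Station 1: N=120, proportions 0.15, 0.175, 0.09167, 0.20833, 0.075, 0.06667, 0.10833, 0.125, giving H' = 2.01094 (working shown to 5 dp, full precision carried).
Station 2: N=208, proportions 0.10577, 0.06731, 0.09615, 0.08173, 0.11058, 0.11058, 0.11538, 0.06731, 0.11058, 0.13462, giving H' = 2.28033.
Difference = |2.01094 − 2.28033| = 0.26939, i.e. 0.269 to 3 decimal places.

0.269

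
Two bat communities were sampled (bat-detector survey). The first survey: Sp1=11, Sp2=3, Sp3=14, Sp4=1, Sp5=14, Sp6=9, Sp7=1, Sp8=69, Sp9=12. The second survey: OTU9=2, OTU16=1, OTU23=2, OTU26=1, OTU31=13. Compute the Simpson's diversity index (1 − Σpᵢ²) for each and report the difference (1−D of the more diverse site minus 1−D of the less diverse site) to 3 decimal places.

0.189

The first survey: N=134, proportions 0.08209, 0.02239, 0.10448, 0.00746, 0.10448, 0.06716, 0.00746, 0.51493, 0.08955, giving 1−D = 0.69314 (working shown to 5 dp, full precision carried).
The second survey: N=19, proportions 0.10526, 0.05263, 0.10526, 0.05263, 0.68421, giving 1−D = 0.50416.
Difference = |0.69314 − 0.50416| = 0.18898, i.e. 0.189 to 3 decimal places.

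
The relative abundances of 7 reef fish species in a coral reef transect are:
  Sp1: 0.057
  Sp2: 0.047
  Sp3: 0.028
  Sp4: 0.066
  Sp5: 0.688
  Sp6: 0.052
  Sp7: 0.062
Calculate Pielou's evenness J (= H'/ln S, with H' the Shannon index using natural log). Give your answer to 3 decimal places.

H' = −Σ pᵢ ln pᵢ = −((-0.16329) + (-0.14371) + (-0.10012) + (-0.17939) + (-0.25729) + (-0.15374) + (-0.17240)) = 1.16993 (working shown to 5 dp, full precision carried).
With S = 7 species, ln S = 1.94591, so J = 1.16993/1.94591 = 0.60123, i.e. 0.601 to 3 decimal places.

0.601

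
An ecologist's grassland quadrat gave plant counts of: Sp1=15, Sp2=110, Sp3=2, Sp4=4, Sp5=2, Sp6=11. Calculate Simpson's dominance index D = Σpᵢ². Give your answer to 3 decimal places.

Total N = 15+110+2+4+2+11 = 144, so the proportions are 0.10417, 0.76389, 0.01389, 0.02778, 0.01389, 0.07639 (working shown to 5 dp, full precision carried).
D = 0.10417² + 0.76389² + 0.01389² + 0.02778² + 0.01389² + 0.07639² = 0.01085 + 0.58353 + 0.00019 + 0.00077 + 0.00019 + 0.00584 = 0.60137.
To 3 decimal places, D = 0.601.

0.601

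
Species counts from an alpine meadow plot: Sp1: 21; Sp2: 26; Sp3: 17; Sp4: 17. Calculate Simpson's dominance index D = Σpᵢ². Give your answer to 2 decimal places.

0.26

Total N = 21+26+17+17 = 81, so the proportions are 0.2593, 0.321, 0.2099, 0.2099 (working shown to 4 dp, full precision carried).
D = 0.2593² + 0.321² + 0.2099² + 0.2099² = 0.0672 + 0.1030 + 0.0440 + 0.0440 = 0.2583.
To 2 decimal places, D = 0.26.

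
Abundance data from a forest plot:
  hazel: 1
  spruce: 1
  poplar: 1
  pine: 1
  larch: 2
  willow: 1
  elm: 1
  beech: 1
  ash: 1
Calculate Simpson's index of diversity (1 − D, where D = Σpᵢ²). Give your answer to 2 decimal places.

Total N = 1+1+1+1+2+1+1+1+1 = 10, so the proportions are 0.1, 0.1, 0.1, 0.1, 0.2, 0.1, 0.1, 0.1, 0.1 (working shown to 4 dp, full precision carried).
D = 0.1² + 0.1² + 0.1² + 0.1² + 0.2² + 0.1² + 0.1² + 0.1² + 0.1² = 0.0100 + 0.0100 + 0.0100 + 0.0100 + 0.0400 + 0.0100 + 0.0100 + 0.0100 + 0.0100 = 0.1200.
So 1 − D = 0.8800, i.e. 0.88 to 2 decimal places.

0.88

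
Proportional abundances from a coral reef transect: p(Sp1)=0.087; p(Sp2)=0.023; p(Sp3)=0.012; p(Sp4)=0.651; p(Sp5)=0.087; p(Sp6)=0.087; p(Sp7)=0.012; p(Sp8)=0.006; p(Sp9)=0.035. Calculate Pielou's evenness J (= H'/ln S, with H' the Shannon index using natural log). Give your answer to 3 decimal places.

0.572

H' = −Σ pᵢ ln pᵢ = −((-0.21244) + (-0.08676) + (-0.05307) + (-0.27944) + (-0.21244) + (-0.21244) + (-0.05307) + (-0.03070) + (-0.11733)) = 1.25770 (working shown to 5 dp, full precision carried).
With S = 9 species, ln S = 2.19722, so J = 1.25770/2.19722 = 0.57240, i.e. 0.572 to 3 decimal places.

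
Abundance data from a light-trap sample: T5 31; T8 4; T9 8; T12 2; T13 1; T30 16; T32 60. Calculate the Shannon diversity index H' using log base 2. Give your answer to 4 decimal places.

Total N = 31+4+8+2+1+16+60 = 122, so the proportions are 0.254098, 0.032787, 0.065574, 0.016393, 0.008197, 0.131148, 0.491803 (working shown to 6 dp, full precision carried).
Each pᵢ log₂ pᵢ term: 0.254098×(-1.976541)=-0.502236, 0.032787×(-4.930737)=-0.161664, 0.065574×(-3.930737)=-0.257753, 0.016393×(-5.930737)=-0.097225, 0.008197×(-6.930737)=-0.056809, 0.131148×(-2.930737)=-0.384359, 0.491803×(-1.023847)=-0.503531.
Sum = -1.963577, so H' = 1.9636.

1.9636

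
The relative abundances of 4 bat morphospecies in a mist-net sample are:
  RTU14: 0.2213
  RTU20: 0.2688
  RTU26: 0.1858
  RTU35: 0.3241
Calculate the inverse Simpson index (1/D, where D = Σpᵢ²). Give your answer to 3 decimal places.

D = 0.2213² + 0.2688² + 0.1858² + 0.3241² = 0.0489737 + 0.0722534 + 0.0345216 + 0.1050408 = 0.2607896 (working shown to 7 dp, full precision carried).
So 1/D = 3.83451, i.e. 3.835 to 3 decimal places.

3.835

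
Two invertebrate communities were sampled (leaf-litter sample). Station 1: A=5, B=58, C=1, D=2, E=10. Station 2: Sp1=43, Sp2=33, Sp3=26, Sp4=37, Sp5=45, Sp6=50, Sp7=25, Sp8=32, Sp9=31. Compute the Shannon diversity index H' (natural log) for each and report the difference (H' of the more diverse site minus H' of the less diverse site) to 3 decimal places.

1.367

Station 1: N=76, proportions 0.06579, 0.76316, 0.01316, 0.02632, 0.13158, giving H' = 0.80488 (working shown to 5 dp, full precision carried).
Station 2: N=322, proportions 0.13354, 0.10248, 0.08075, 0.11491, 0.13975, 0.15528, 0.07764, 0.09938, 0.09627, giving H' = 2.17157.
Difference = |0.80488 − 2.17157| = 1.36669, i.e. 1.367 to 3 decimal places.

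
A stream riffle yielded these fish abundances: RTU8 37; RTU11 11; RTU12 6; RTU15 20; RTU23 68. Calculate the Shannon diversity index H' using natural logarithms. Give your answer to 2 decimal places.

Total N = 37+11+6+20+68 = 142, so the proportions are 0.2606, 0.0775, 0.0423, 0.1408, 0.4789 (working shown to 4 dp, full precision carried).
Each pᵢ ln pᵢ term: 0.2606×(-1.3449)=-0.3504, 0.0775×(-2.5579)=-0.1981, 0.0423×(-3.1641)=-0.1337, 0.1408×(-1.9601)=-0.2761, 0.4789×(-0.7363)=-0.3526.
Sum = -1.3110, so H' = 1.31.

1.31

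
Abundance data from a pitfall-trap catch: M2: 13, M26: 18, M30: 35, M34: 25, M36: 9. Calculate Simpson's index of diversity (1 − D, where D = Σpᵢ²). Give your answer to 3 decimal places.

Total N = 13+18+35+25+9 = 100, so the proportions are 0.13, 0.18, 0.35, 0.25, 0.09 (working shown to 5 dp, full precision carried).
D = 0.13² + 0.18² + 0.35² + 0.25² + 0.09² = 0.01690 + 0.03240 + 0.12250 + 0.06250 + 0.00810 = 0.24240.
So 1 − D = 0.75760, i.e. 0.758 to 3 decimal places.

0.758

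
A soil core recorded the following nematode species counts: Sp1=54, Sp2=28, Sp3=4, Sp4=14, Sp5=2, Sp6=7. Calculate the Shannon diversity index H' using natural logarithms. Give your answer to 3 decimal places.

Total N = 54+28+4+14+2+7 = 109, so the proportions are 0.49541, 0.25688, 0.0367, 0.12844, 0.01835, 0.06422 (working shown to 5 dp, full precision carried).
Each pᵢ ln pᵢ term: 0.49541×(-0.70236)=-0.34796, 0.25688×(-1.35914)=-0.34914, 0.0367×(-3.30505)=-0.12129, 0.12844×(-2.05229)=-0.26360, 0.01835×(-3.99820)=-0.07336, 0.06422×(-2.74544)=-0.17631.
Sum = -1.33166, so H' = 1.332.

1.332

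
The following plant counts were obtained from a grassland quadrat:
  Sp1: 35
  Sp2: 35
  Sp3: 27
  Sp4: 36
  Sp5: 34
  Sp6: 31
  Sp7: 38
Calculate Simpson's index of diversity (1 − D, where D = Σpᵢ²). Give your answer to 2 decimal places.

0.86

Total N = 35+35+27+36+34+31+38 = 236, so the proportions are 0.1483, 0.1483, 0.1144, 0.1525, 0.1441, 0.1314, 0.161 (working shown to 4 dp, full precision carried).
D = 0.1483² + 0.1483² + 0.1144² + 0.1525² + 0.1441² + 0.1314² + 0.161² = 0.0220 + 0.0220 + 0.0131 + 0.0233 + 0.0208 + 0.0173 + 0.0259 = 0.1443.
So 1 − D = 0.8557, i.e. 0.86 to 2 decimal places.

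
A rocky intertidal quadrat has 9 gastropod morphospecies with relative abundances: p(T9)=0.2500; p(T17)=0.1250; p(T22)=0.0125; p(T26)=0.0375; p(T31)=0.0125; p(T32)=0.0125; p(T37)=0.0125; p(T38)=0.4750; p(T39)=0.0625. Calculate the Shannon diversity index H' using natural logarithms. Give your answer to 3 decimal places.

Each pᵢ ln pᵢ term (working shown to 5 dp, full precision carried): 0.25×(-1.38629)=-0.34657, 0.125×(-2.07944)=-0.25993, 0.0125×(-4.38203)=-0.05478, 0.0375×(-3.28341)=-0.12313, 0.0125×(-4.38203)=-0.05478, 0.0125×(-4.38203)=-0.05478, 0.0125×(-4.38203)=-0.05478, 0.475×(-0.74444)=-0.35361, 0.0625×(-2.77259)=-0.17329.
Sum = -1.47563, so H' = 1.476.

1.476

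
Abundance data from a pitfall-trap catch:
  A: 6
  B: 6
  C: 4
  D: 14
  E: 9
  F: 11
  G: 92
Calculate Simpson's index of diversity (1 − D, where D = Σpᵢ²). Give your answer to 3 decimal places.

Total N = 6+6+4+14+9+11+92 = 142, so the proportions are 0.04225, 0.04225, 0.02817, 0.09859, 0.06338, 0.07746, 0.64789 (working shown to 5 dp, full precision carried).
D = 0.04225² + 0.04225² + 0.02817² + 0.09859² + 0.06338² + 0.07746² + 0.64789² = 0.00179 + 0.00179 + 0.00079 + 0.00972 + 0.00402 + 0.00600 + 0.41976 = 0.44386.
So 1 − D = 0.55614, i.e. 0.556 to 3 decimal places.

0.556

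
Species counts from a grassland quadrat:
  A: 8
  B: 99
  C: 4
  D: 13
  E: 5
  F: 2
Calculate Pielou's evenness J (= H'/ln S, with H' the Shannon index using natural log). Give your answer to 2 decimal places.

Total N = 8+99+4+13+5+2 = 131, so the proportions are 0.0611, 0.7557, 0.0305, 0.0992, 0.0382, 0.0153 (working shown to 4 dp, full precision carried).
H' = −Σ pᵢ ln pᵢ = −((-0.1707) + (-0.2117) + (-0.1065) + (-0.2293) + (-0.1246) + (-0.0638)) = 0.9067.
With S = 6 species, ln S = 1.7918, so J = 0.9067/1.7918 = 0.5060, i.e. 0.51 to 2 decimal places.

0.51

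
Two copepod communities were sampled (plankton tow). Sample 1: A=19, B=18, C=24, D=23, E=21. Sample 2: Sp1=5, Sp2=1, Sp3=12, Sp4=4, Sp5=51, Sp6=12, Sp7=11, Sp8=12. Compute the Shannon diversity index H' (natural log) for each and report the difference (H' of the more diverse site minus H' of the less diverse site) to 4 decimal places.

Sample 1: N=105, proportions 0.180952, 0.171429, 0.228571, 0.219048, 0.2, giving H' = 1.603525 (working shown to 6 dp, full precision carried).
Sample 2: N=108, proportions 0.046296, 0.009259, 0.111111, 0.037037, 0.472222, 0.111111, 0.101852, 0.111111, giving H' = 1.627048.
Difference = |1.603525 − 1.627048| = 0.023523, i.e. 0.0235 to 4 decimal places.

0.0235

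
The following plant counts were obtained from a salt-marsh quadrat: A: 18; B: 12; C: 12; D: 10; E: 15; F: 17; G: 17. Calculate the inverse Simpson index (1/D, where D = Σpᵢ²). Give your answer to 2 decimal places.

Total N = 18+12+12+10+15+17+17 = 101, so the proportions are 0.178218, 0.118812, 0.118812, 0.09901, 0.148515, 0.168317, 0.168317 (working shown to 6 dp, full precision carried).
D = 0.178218² + 0.118812² + 0.118812² + 0.09901² + 0.148515² + 0.168317² + 0.168317² = 0.031762 + 0.014116 + 0.014116 + 0.009803 + 0.022057 + 0.028331 + 0.028331 = 0.148515.
So 1/D = 6.7333, i.e. 6.73 to 2 decimal places.

6.73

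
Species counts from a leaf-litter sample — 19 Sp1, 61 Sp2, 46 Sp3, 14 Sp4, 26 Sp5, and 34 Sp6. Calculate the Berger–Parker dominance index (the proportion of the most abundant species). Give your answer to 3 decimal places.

0.305

Total N = 19+61+46+14+26+34 = 200, so the proportions are 0.095, 0.305, 0.23, 0.07, 0.13, 0.17 (working shown to 5 dp, full precision carried).
The largest proportion is 0.305, i.e. d = 0.305 to 3 decimal places.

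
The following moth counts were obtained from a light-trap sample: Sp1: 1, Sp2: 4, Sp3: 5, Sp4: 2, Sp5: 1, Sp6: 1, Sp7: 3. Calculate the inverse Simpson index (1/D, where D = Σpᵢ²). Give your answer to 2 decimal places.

5.07

Total N = 1+4+5+2+1+1+3 = 17, so the proportions are 0.058824, 0.235294, 0.294118, 0.117647, 0.058824, 0.058824, 0.176471 (working shown to 6 dp, full precision carried).
D = 0.058824² + 0.235294² + 0.294118² + 0.117647² + 0.058824² + 0.058824² + 0.176471² = 0.003460 + 0.055363 + 0.086505 + 0.013841 + 0.003460 + 0.003460 + 0.031142 = 0.197232.
So 1/D = 5.0702, i.e. 5.07 to 2 decimal places.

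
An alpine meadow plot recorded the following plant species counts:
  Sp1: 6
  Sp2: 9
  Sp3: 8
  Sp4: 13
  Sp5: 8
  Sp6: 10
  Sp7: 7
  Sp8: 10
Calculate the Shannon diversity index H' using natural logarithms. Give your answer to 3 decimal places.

2.054

Total N = 6+9+8+13+8+10+7+10 = 71, so the proportions are 0.08451, 0.12676, 0.11268, 0.1831, 0.11268, 0.14085, 0.09859, 0.14085 (working shown to 5 dp, full precision carried).
Each pᵢ ln pᵢ term: 0.08451×(-2.47092)=-0.20881, 0.12676×(-2.06546)=-0.26182, 0.11268×(-2.18324)=-0.24600, 0.1831×(-1.69773)=-0.31085, 0.11268×(-2.18324)=-0.24600, 0.14085×(-1.96009)=-0.27607, 0.09859×(-2.31677)=-0.22841, 0.14085×(-1.96009)=-0.27607.
Sum = -2.05403, so H' = 2.054.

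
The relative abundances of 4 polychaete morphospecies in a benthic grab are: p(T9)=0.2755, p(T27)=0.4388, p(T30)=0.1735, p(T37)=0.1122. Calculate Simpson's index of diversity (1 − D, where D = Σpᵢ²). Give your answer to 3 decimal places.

0.689

D = 0.2755² + 0.4388² + 0.1735² + 0.1122² = 0.07590 + 0.19255 + 0.03010 + 0.01259 = 0.31114 (working shown to 5 dp, full precision carried).
So 1 − D = 0.68886, i.e. 0.689 to 3 decimal places.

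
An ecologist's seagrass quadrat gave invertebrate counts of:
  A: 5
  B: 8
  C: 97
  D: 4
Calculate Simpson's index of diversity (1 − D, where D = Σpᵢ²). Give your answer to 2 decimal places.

Total N = 5+8+97+4 = 114, so the proportions are 0.0439, 0.0702, 0.8509, 0.0351 (working shown to 4 dp, full precision carried).
D = 0.0439² + 0.0702² + 0.8509² + 0.0351² = 0.0019 + 0.0049 + 0.7240 + 0.0012 = 0.7321.
So 1 − D = 0.2679, i.e. 0.27 to 2 decimal places.

0.27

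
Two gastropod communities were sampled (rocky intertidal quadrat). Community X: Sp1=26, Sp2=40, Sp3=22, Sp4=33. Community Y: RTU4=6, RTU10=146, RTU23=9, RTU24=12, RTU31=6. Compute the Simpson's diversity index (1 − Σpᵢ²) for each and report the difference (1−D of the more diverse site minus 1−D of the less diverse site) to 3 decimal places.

0.412

Community X: N=121, proportions 0.21488, 0.33058, 0.18182, 0.27273, giving 1−D = 0.73711 (working shown to 5 dp, full precision carried).
Community Y: N=179, proportions 0.03352, 0.81564, 0.05028, 0.06704, 0.03352, giving 1−D = 0.32546.
Difference = |0.73711 − 0.32546| = 0.41165, i.e. 0.412 to 3 decimal places.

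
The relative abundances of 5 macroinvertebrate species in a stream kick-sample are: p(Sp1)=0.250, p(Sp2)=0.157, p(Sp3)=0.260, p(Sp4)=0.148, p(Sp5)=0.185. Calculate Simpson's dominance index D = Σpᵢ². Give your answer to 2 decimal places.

0.21

D = 0.25² + 0.157² + 0.26² + 0.148² + 0.185² = 0.0625 + 0.0246 + 0.0676 + 0.0219 + 0.0342 = 0.2109 (working shown to 4 dp, full precision carried).
To 2 decimal places, D = 0.21.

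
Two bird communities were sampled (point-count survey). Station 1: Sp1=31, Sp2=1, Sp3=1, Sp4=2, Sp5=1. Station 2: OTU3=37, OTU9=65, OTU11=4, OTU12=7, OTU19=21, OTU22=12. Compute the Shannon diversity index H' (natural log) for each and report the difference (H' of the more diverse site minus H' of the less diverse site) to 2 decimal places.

Station 1: N=36, proportions 0.8611111, 0.0277778, 0.0277778, 0.0555556, 0.0277778, giving H' = 0.5879662 (working shown to 7 dp, full precision carried).
Station 2: N=146, proportions 0.2534247, 0.4452055, 0.0273973, 0.0479452, 0.1438356, 0.0821918, giving H' = 1.4366235.
Difference = |0.5879662 − 1.4366235| = 0.8486573, i.e. 0.85 to 2 decimal places.

0.85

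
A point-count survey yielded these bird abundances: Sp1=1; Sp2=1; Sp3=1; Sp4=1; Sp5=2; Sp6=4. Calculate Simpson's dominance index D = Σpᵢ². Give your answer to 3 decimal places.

Total N = 1+1+1+1+2+4 = 10, so the proportions are 0.1, 0.1, 0.1, 0.1, 0.2, 0.4 (working shown to 5 dp, full precision carried).
D = 0.1² + 0.1² + 0.1² + 0.1² + 0.2² + 0.4² = 0.01000 + 0.01000 + 0.01000 + 0.01000 + 0.04000 + 0.16000 = 0.24000.
To 3 decimal places, D = 0.240.

0.240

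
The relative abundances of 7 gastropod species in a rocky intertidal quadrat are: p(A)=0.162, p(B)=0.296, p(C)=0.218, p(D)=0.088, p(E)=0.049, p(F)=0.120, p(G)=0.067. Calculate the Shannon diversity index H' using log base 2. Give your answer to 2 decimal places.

Each pᵢ log₂ pᵢ term (working shown to 4 dp, full precision carried): 0.162×(-2.6259)=-0.4254, 0.296×(-1.7563)=-0.5199, 0.218×(-2.1976)=-0.4791, 0.088×(-3.5064)=-0.3086, 0.049×(-4.3511)=-0.2132, 0.12×(-3.0589)=-0.3671, 0.067×(-3.8997)=-0.2613.
Sum = -2.5745, so H' = 2.57.

2.57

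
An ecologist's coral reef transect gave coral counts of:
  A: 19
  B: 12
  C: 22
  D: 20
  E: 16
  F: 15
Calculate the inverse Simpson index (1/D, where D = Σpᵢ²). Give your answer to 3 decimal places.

Total N = 19+12+22+20+16+15 = 104, so the proportions are 0.1826923, 0.1153846, 0.2115385, 0.1923077, 0.1538462, 0.1442308 (working shown to 7 dp, full precision carried).
D = 0.1826923² + 0.1153846² + 0.2115385² + 0.1923077² + 0.1538462² + 0.1442308² = 0.0333765 + 0.0133136 + 0.0447485 + 0.0369822 + 0.0236686 + 0.0208025 = 0.1728920.
So 1/D = 5.78396, i.e. 5.784 to 3 decimal places.

5.784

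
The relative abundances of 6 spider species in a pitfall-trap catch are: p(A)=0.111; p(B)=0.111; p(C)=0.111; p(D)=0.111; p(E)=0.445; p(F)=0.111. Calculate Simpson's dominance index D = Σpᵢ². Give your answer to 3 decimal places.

D = 0.111² + 0.111² + 0.111² + 0.111² + 0.445² + 0.111² = 0.01232 + 0.01232 + 0.01232 + 0.01232 + 0.19803 + 0.01232 = 0.25963 (working shown to 5 dp, full precision carried).
To 3 decimal places, D = 0.260.

0.260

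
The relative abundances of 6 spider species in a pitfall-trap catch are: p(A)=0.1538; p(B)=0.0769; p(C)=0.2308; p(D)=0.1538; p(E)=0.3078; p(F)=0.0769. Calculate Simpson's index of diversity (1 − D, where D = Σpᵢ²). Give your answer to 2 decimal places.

0.79

D = 0.1538² + 0.0769² + 0.2308² + 0.1538² + 0.3078² + 0.0769² = 0.0237 + 0.0059 + 0.0533 + 0.0237 + 0.0947 + 0.0059 = 0.2071 (working shown to 4 dp, full precision carried).
So 1 − D = 0.7929, i.e. 0.79 to 2 decimal places.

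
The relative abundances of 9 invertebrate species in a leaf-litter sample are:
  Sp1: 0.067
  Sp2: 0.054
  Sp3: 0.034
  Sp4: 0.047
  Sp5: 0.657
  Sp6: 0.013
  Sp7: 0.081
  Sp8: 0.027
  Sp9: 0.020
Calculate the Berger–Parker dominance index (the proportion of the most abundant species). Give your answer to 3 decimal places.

The largest proportion is 0.657, i.e. d = 0.657 to 3 decimal places.

0.657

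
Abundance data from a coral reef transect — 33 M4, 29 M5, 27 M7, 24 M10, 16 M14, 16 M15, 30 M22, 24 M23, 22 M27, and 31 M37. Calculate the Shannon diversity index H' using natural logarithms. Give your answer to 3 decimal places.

Total N = 33+29+27+24+16+16+30+24+22+31 = 252, so the proportions are 0.13095, 0.11508, 0.10714, 0.09524, 0.06349, 0.06349, 0.11905, 0.09524, 0.0873, 0.12302 (working shown to 5 dp, full precision carried).
Each pᵢ ln pᵢ term: 0.13095×(-2.03292)=-0.26622, 0.11508×(-2.16213)=-0.24882, 0.10714×(-2.23359)=-0.23931, 0.09524×(-2.35138)=-0.22394, 0.06349×(-2.75684)=-0.17504, 0.06349×(-2.75684)=-0.17504, 0.11905×(-2.12823)=-0.25336, 0.09524×(-2.35138)=-0.22394, 0.0873×(-2.43839)=-0.21288, 0.12302×(-2.09544)=-0.25777.
Sum = -2.27631, so H' = 2.276.

2.276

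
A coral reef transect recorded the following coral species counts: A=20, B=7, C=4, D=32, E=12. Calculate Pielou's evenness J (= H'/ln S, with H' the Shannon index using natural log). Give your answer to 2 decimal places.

Total N = 20+7+4+32+12 = 75, so the proportions are 0.2667, 0.0933, 0.0533, 0.4267, 0.16 (working shown to 4 dp, full precision carried).
H' = −Σ pᵢ ln pᵢ = −((-0.3525) + (-0.2213) + (-0.1563) + (-0.3634) + (-0.2932)) = 1.3868.
With S = 5 species, ln S = 1.6094, so J = 1.3868/1.6094 = 0.8617, i.e. 0.86 to 2 decimal places.

0.86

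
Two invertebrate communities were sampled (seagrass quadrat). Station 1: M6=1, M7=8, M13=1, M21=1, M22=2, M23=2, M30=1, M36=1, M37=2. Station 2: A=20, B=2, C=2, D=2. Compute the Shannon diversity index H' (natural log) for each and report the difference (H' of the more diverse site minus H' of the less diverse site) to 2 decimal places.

1.06

Station 1: N=19, proportions 0.0526, 0.4211, 0.0526, 0.0526, 0.1053, 0.1053, 0.0526, 0.0526, 0.1053, giving H' = 1.8500 (working shown to 4 dp, full precision carried).
Station 2: N=26, proportions 0.7692, 0.0769, 0.0769, 0.0769, giving H' = 0.7937.
Difference = |1.8500 − 0.7937| = 1.0563, i.e. 1.06 to 2 decimal places.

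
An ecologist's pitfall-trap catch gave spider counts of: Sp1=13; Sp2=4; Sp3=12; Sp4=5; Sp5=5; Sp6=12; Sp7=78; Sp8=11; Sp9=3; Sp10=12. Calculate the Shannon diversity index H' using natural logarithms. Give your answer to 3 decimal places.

Total N = 13+4+12+5+5+12+78+11+3+12 = 155, so the proportions are 0.08387, 0.02581, 0.07742, 0.03226, 0.03226, 0.07742, 0.50323, 0.07097, 0.01935, 0.07742 (working shown to 5 dp, full precision carried).
Each pᵢ ln pᵢ term: 0.08387×(-2.47848)=-0.20787, 0.02581×(-3.65713)=-0.09438, 0.07742×(-2.55852)=-0.19808, 0.03226×(-3.43399)=-0.11077, 0.03226×(-3.43399)=-0.11077, 0.07742×(-2.55852)=-0.19808, 0.50323×(-0.68672)=-0.34557, 0.07097×(-2.64553)=-0.18775, 0.01935×(-3.94481)=-0.07635, 0.07742×(-2.55852)=-0.19808.
Sum = -1.72771, so H' = 1.728.

1.728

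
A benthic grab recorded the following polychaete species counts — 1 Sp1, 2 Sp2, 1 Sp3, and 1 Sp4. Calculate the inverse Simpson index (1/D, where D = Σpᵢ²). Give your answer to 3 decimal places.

Total N = 1+2+1+1 = 5, so the proportions are 0.2, 0.4, 0.2, 0.2 (working shown to 7 dp, full precision carried).
D = 0.2² + 0.4² + 0.2² + 0.2² = 0.0400000 + 0.1600000 + 0.0400000 + 0.0400000 = 0.2800000.
So 1/D = 3.57143, i.e. 3.571 to 3 decimal places.

3.571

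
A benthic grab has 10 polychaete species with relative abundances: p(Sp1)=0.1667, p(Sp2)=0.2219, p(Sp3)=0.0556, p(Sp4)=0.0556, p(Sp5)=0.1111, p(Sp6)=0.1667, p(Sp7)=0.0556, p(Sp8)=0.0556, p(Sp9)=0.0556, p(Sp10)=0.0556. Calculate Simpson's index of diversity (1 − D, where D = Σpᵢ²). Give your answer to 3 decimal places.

0.864

D = 0.1667² + 0.2219² + 0.0556² + 0.0556² + 0.1111² + 0.1667² + 0.0556² + 0.0556² + 0.0556² + 0.0556² = 0.02779 + 0.04924 + 0.00309 + 0.00309 + 0.01234 + 0.02779 + 0.00309 + 0.00309 + 0.00309 + 0.00309 = 0.13571 (working shown to 5 dp, full precision carried).
So 1 − D = 0.86429, i.e. 0.864 to 3 decimal places.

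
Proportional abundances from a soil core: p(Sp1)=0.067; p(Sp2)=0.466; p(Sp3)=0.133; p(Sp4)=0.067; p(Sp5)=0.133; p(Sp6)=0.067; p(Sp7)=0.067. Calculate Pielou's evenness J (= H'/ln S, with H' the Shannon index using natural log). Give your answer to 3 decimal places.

0.831

H' = −Σ pᵢ ln pᵢ = −((-0.18111) + (-0.35582) + (-0.26832) + (-0.18111) + (-0.26832) + (-0.18111) + (-0.18111)) = 1.61687 (working shown to 5 dp, full precision carried).
With S = 7 species, ln S = 1.94591, so J = 1.61687/1.94591 = 0.83091, i.e. 0.831 to 3 decimal places.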